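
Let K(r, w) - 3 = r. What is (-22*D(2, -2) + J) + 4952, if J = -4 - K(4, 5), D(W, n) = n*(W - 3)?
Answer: 4897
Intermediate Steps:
K(r, w) = 3 + r
D(W, n) = n*(-3 + W)
J = -11 (J = -4 - (3 + 4) = -4 - 1*7 = -4 - 7 = -11)
(-22*D(2, -2) + J) + 4952 = (-(-44)*(-3 + 2) - 11) + 4952 = (-(-44)*(-1) - 11) + 4952 = (-22*2 - 11) + 4952 = (-44 - 11) + 4952 = -55 + 4952 = 4897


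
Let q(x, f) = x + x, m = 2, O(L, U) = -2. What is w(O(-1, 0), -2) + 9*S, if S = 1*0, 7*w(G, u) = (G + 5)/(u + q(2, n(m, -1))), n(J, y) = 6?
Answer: 3/14 ≈ 0.21429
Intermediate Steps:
q(x, f) = 2*x
w(G, u) = (5 + G)/(7*(4 + u)) (w(G, u) = ((G + 5)/(u + 2*2))/7 = ((5 + G)/(u + 4))/7 = ((5 + G)/(4 + u))/7 = (5 + G)/(7*(4 + u)))
S = 0
w(O(-1, 0), -2) + 9*S = (5 - 2)/(7*(4 - 2)) + 9*0 = (1/7)*3/2 + 0 = (1/7)*(1/2)*3 + 0 = 3/14 + 0 = 3/14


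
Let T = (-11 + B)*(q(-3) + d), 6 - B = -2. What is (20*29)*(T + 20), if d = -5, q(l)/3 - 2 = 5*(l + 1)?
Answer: 62060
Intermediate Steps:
q(l) = 21 + 15*l (q(l) = 6 + 3*(5*(l + 1)) = 6 + 3*(5*(1 + l)) = 6 + 3*(5 + 5*l) = 6 + (15 + 15*l) = 21 + 15*l)
B = 8 (B = 6 - 1*(-2) = 6 + 2 = 8)
T = 87 (T = (-11 + 8)*((21 + 15*(-3)) - 5) = -3*((21 - 45) - 5) = -3*(-24 - 5) = -3*(-29) = 87)
(20*29)*(T + 20) = (20*29)*(87 + 20) = 580*107 = 62060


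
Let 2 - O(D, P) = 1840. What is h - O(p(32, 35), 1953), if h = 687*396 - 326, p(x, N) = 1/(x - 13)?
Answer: 273564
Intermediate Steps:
p(x, N) = 1/(-13 + x)
h = 271726 (h = 272052 - 326 = 271726)
O(D, P) = -1838 (O(D, P) = 2 - 1*1840 = 2 - 1840 = -1838)
h - O(p(32, 35), 1953) = 271726 - 1*(-1838) = 271726 + 1838 = 273564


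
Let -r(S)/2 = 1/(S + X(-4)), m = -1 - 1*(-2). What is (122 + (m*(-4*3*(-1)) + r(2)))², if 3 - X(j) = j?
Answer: 1449616/81 ≈ 17897.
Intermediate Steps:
X(j) = 3 - j
m = 1 (m = -1 + 2 = 1)
r(S) = -2/(7 + S) (r(S) = -2/(S + (3 - 1*(-4))) = -2/(S + (3 + 4)) = -2/(S + 7) = -2/(7 + S))
(122 + (m*(-4*3*(-1)) + r(2)))² = (122 + (1*(-4*3*(-1)) - 2/(7 + 2)))² = (122 + (1*(-12*(-1)) - 2/9))² = (122 + (1*12 - 2*⅑))² = (122 + (12 - 2/9))² = (122 + 106/9)² = (1204/9)² = 1449616/81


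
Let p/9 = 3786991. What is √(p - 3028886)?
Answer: √31054033 ≈ 5572.6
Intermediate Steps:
p = 34082919 (p = 9*3786991 = 34082919)
√(p - 3028886) = √(34082919 - 3028886) = √31054033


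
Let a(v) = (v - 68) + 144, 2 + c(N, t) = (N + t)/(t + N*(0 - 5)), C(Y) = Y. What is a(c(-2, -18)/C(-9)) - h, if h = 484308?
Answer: -8716177/18 ≈ -4.8423e+5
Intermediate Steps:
c(N, t) = -2 + (N + t)/(t - 5*N) (c(N, t) = -2 + (N + t)/(t + N*(0 - 5)) = -2 + (N + t)/(t + N*(-5)) = -2 + (N + t)/(t - 5*N))
a(v) = 76 + v (a(v) = (-68 + v) + 144 = 76 + v)
a(c(-2, -18)/C(-9)) - h = (76 + ((-18 - 11*(-2))/(-1*(-18) + 5*(-2)))/(-9)) - 1*484308 = (76 + ((-18 + 22)/(18 - 10))*(-⅑)) - 484308 = (76 + (4/8)*(-⅑)) - 484308 = (76 + ((⅛)*4)*(-⅑)) - 484308 = (76 + (½)*(-⅑)) - 484308 = (76 - 1/18) - 484308 = 1367/18 - 484308 = -8716177/18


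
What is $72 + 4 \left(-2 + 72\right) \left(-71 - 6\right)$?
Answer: $-21488$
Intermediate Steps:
$72 + 4 \left(-2 + 72\right) \left(-71 - 6\right) = 72 + 4 \cdot 70 \left(-77\right) = 72 + 4 \left(-5390\right) = 72 - 21560 = -21488$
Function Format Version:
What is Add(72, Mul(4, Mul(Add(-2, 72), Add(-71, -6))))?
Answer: -21488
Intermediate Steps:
Add(72, Mul(4, Mul(Add(-2, 72), Add(-71, -6)))) = Add(72, Mul(4, Mul(70, -77))) = Add(72, Mul(4, -5390)) = Add(72, -21560) = -21488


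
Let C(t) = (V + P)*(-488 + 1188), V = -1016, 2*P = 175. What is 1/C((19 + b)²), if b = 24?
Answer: -1/649950 ≈ -1.5386e-6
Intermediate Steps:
P = 175/2 (P = (½)*175 = 175/2 ≈ 87.500)
C(t) = -649950 (C(t) = (-1016 + 175/2)*(-488 + 1188) = -1857/2*700 = -649950)
1/C((19 + b)²) = 1/(-649950) = -1/649950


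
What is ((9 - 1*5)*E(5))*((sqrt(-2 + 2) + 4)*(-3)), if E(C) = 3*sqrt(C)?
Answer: -144*sqrt(5) ≈ -321.99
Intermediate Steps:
((9 - 1*5)*E(5))*((sqrt(-2 + 2) + 4)*(-3)) = ((9 - 1*5)*(3*sqrt(5)))*((sqrt(-2 + 2) + 4)*(-3)) = ((9 - 5)*(3*sqrt(5)))*((sqrt(0) + 4)*(-3)) = (4*(3*sqrt(5)))*((0 + 4)*(-3)) = (12*sqrt(5))*(4*(-3)) = (12*sqrt(5))*(-12) = -144*sqrt(5)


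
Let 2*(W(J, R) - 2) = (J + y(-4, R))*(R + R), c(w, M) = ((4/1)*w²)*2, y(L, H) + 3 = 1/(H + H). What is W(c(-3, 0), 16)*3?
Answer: 6639/2 ≈ 3319.5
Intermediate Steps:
y(L, H) = -3 + 1/(2*H) (y(L, H) = -3 + 1/(H + H) = -3 + 1/(2*H))
c(w, M) = 8*w² (c(w, M) = ((4*1)*w²)*2 = (4*w²)*2 = 8*w²)
W(J, R) = 2 + R*(-3 + J + 1/(2*R)) (W(J, R) = 2 + ((J + (-3 + 1/(2*R)))*(R + R))/2 = 2 + ((-3 + J + 1/(2*R))*(2*R))/2 = 2 + (2*R*(-3 + J + 1/(2*R)))/2 = 2 + R*(-3 + J + 1/(2*R)))
W(c(-3, 0), 16)*3 = (5/2 - 3*16 + (8*(-3)²)*16)*3 = (5/2 - 48 + (8*9)*16)*3 = (5/2 - 48 + 72*16)*3 = (5/2 - 48 + 1152)*3 = (2213/2)*3 = 6639/2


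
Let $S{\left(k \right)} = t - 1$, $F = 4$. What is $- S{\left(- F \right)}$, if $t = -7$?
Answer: $8$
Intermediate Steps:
$S{\left(k \right)} = -8$ ($S{\left(k \right)} = -7 - 1 = -8$)
$- S{\left(- F \right)} = \left(-1\right) \left(-8\right) = 8$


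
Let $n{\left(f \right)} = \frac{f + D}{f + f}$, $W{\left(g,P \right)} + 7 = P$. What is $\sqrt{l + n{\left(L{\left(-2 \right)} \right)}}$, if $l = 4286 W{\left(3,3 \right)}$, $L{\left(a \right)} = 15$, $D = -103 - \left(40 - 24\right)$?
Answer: $\frac{2 i \sqrt{964545}}{15} \approx 130.95 i$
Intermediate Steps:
$W{\left(g,P \right)} = -7 + P$
$D = -119$ ($D = -103 - \left(40 - 24\right) = -103 - 16 = -119$)
$l = -17144$ ($l = 4286 \left(-7 + 3\right) = 4286 \left(-4\right) = -17144$)
$n{\left(f \right)} = \frac{-119 + f}{2 f}$ ($n{\left(f \right)} = \frac{f - 119}{f + f} = \frac{-119 + f}{2 f}$)
$\sqrt{l + n{\left(L{\left(-2 \right)} \right)}} = \sqrt{-17144 + \frac{-119 + 15}{2 \cdot 15}} = \sqrt{-17144 + \frac{1}{2} \cdot \frac{1}{15} \left(-104\right)} = \sqrt{-17144 - \frac{52}{15}} = \sqrt{- \frac{257212}{15}} = \frac{2 i \sqrt{964545}}{15}$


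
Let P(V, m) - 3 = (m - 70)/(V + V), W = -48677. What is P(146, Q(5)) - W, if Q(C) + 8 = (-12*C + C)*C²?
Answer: 14213107/292 ≈ 48675.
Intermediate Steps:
Q(C) = -8 - 11*C³ (Q(C) = -8 + (-12*C + C)*C² = -8 + (-11*C)*C² = -8 - 11*C³)
P(V, m) = 3 + (-70 + m)/(2*V) (P(V, m) = 3 + (m - 70)/(V + V) = 3 + (-70 + m)/((2*V)) = 3 + (-70 + m)*(1/(2*V)) = 3 + (-70 + m)/(2*V))
P(146, Q(5)) - W = (½)*(-70 + (-8 - 11*5³) + 6*146)/146 - 1*(-48677) = (½)*(1/146)*(-70 + (-8 - 11*125) + 876) + 48677 = (½)*(1/146)*(-70 + (-8 - 1375) + 876) + 48677 = (½)*(1/146)*(-70 - 1383 + 876) + 48677 = (½)*(1/146)*(-577) + 48677 = -577/292 + 48677 = 14213107/292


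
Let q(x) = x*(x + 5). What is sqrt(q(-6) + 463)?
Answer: sqrt(469) ≈ 21.656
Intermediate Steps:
q(x) = x*(5 + x)
sqrt(q(-6) + 463) = sqrt(-6*(5 - 6) + 463) = sqrt(-6*(-1) + 463) = sqrt(6 + 463) = sqrt(469)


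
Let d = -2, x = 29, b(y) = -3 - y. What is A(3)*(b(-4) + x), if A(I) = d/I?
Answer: -20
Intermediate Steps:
A(I) = -2/I
A(3)*(b(-4) + x) = (-2/3)*((-3 - 1*(-4)) + 29) = (-2*⅓)*((-3 + 4) + 29) = -2*(1 + 29)/3 = -⅔*30 = -20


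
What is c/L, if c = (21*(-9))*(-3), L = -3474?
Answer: -63/386 ≈ -0.16321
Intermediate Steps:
c = 567 (c = -189*(-3) = 567)
c/L = 567/(-3474) = 567*(-1/3474) = -63/386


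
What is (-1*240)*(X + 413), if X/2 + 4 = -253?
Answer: 24240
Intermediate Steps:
X = -514 (X = -8 + 2*(-253) = -8 - 506 = -514)
(-1*240)*(X + 413) = (-1*240)*(-514 + 413) = -240*(-101) = 24240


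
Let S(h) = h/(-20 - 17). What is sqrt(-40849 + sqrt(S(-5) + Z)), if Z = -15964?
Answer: sqrt(-55922281 + 37*I*sqrt(21854531))/37 ≈ 0.31257 + 202.11*I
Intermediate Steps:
S(h) = -h/37 (S(h) = h/(-37) = h*(-1/37) = -h/37)
sqrt(-40849 + sqrt(S(-5) + Z)) = sqrt(-40849 + sqrt(-1/37*(-5) - 15964)) = sqrt(-40849 + sqrt(5/37 - 15964)) = sqrt(-40849 + sqrt(-590663/37)) = sqrt(-40849 + I*sqrt(21854531)/37)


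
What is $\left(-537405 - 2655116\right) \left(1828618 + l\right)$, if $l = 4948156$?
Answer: $-21634993307254$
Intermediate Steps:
$\left(-537405 - 2655116\right) \left(1828618 + l\right) = \left(-537405 - 2655116\right) \left(1828618 + 4948156\right) = \left(-3192521\right) 6776774 = -21634993307254$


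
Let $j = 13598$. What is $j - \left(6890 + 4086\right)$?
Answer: $2622$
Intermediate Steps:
$j - \left(6890 + 4086\right) = 13598 - \left(6890 + 4086\right) = 13598 - 10976 = 2622$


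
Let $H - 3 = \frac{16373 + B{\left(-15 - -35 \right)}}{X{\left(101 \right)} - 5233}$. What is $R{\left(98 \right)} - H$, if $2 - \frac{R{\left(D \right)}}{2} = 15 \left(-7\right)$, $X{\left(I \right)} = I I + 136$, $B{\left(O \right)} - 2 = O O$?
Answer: $\frac{96379}{464} \approx 207.71$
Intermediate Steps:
$B{\left(O \right)} = 2 + O^{2}$ ($B{\left(O \right)} = 2 + O O = 2 + O^{2}$)
$X{\left(I \right)} = 136 + I^{2}$ ($X{\left(I \right)} = I^{2} + 136 = 136 + I^{2}$)
$R{\left(D \right)} = 214$ ($R{\left(D \right)} = 4 - 2 \cdot 15 \left(-7\right) = 4 - -210 = 4 + 210 = 214$)
$H = \frac{2917}{464}$ ($H = 3 + \frac{16373 + \left(2 + \left(-15 - -35\right)^{2}\right)}{\left(136 + 101^{2}\right) - 5233} = 3 + \frac{16373 + \left(2 + \left(-15 + 35\right)^{2}\right)}{\left(136 + 10201\right) - 5233} = 3 + \frac{16373 + \left(2 + 20^{2}\right)}{10337 - 5233} = 3 + \frac{16373 + \left(2 + 400\right)}{5104} = 3 + \left(16373 + 402\right) \frac{1}{5104} = 3 + 16775 \cdot \frac{1}{5104} = 3 + \frac{1525}{464} = \frac{2917}{464} \approx 6.2866$)
$R{\left(98 \right)} - H = 214 - \frac{2917}{464} = \frac{96379}{464}$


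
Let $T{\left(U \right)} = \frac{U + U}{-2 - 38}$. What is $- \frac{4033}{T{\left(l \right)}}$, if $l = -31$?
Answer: $- \frac{80660}{31} \approx -2601.9$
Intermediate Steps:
$T{\left(U \right)} = - \frac{U}{20}$ ($T{\left(U \right)} = \frac{2 U}{-40} = 2 U \left(- \frac{1}{40}\right) = - \frac{U}{20}$)
$- \frac{4033}{T{\left(l \right)}} = - \frac{4033}{\left(- \frac{1}{20}\right) \left(-31\right)} = - \frac{4033}{\frac{31}{20}} = \left(-4033\right) \frac{20}{31} = - \frac{80660}{31}$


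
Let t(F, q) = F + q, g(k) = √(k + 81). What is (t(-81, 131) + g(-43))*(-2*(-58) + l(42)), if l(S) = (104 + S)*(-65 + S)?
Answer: -162100 - 3242*√38 ≈ -1.8209e+5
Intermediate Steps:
g(k) = √(81 + k)
l(S) = (-65 + S)*(104 + S)
(t(-81, 131) + g(-43))*(-2*(-58) + l(42)) = ((-81 + 131) + √(81 - 43))*(-2*(-58) + (-6760 + 42² + 39*42)) = (50 + √38)*(116 + (-6760 + 1764 + 1638)) = (50 + √38)*(116 - 3358) = (50 + √38)*(-3242) = -162100 - 3242*√38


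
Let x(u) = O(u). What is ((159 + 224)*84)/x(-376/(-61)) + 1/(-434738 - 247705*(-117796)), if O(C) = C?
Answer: 19720359819688169/3778285614516 ≈ 5219.4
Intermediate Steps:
x(u) = u
((159 + 224)*84)/x(-376/(-61)) + 1/(-434738 - 247705*(-117796)) = ((159 + 224)*84)/((-376/(-61))) + 1/(-434738 - 247705*(-117796)) = (383*84)/((-376*(-1/61))) - 1/117796/(-682443) = 32172/(376/61) - 1/682443*(-1/117796) = 32172*(61/376) + 1/80389055628 = 490623/94 + 1/80389055628 = 19720359819688169/3778285614516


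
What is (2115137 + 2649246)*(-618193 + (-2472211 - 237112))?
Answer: -15853560662628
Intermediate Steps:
(2115137 + 2649246)*(-618193 + (-2472211 - 237112)) = 4764383*(-618193 - 2709323) = 4764383*(-3327516) = -15853560662628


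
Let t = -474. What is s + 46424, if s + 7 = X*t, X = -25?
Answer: 58267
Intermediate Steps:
s = 11843 (s = -7 - 25*(-474) = -7 + 11850 = 11843)
s + 46424 = 11843 + 46424 = 58267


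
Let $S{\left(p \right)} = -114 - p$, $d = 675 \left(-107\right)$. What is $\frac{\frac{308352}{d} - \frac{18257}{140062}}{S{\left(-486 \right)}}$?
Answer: $- \frac{14835669883}{1254381265800} \approx -0.011827$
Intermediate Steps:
$d = -72225$
$\frac{\frac{308352}{d} - \frac{18257}{140062}}{S{\left(-486 \right)}} = \frac{\frac{308352}{-72225} - \frac{18257}{140062}}{-114 - -486} = \frac{308352 \left(- \frac{1}{72225}\right) - \frac{18257}{140062}}{-114 + 486} = \frac{- \frac{102784}{24075} - \frac{18257}{140062}}{372} = \left(- \frac{14835669883}{3371992650}\right) \frac{1}{372} = - \frac{14835669883}{1254381265800}$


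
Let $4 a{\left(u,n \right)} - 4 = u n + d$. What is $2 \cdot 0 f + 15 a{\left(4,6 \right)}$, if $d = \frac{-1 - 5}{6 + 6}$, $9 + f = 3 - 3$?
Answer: $\frac{825}{8} \approx 103.13$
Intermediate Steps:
$f = -9$ ($f = -9 + \left(3 - 3\right) = -9 + 0 = -9$)
$d = - \frac{1}{2}$ ($d = - \frac{6}{12} = \left(-6\right) \frac{1}{12} = - \frac{1}{2} \approx -0.5$)
$a{\left(u,n \right)} = \frac{7}{8} + \frac{n u}{4}$ ($a{\left(u,n \right)} = 1 + \frac{u n - \frac{1}{2}}{4} = 1 + \frac{n u - \frac{1}{2}}{4} = 1 + \frac{- \frac{1}{2} + n u}{4} = 1 + \left(- \frac{1}{8} + \frac{n u}{4}\right) = \frac{7}{8} + \frac{n u}{4}$)
$2 \cdot 0 f + 15 a{\left(4,6 \right)} = 2 \cdot 0 \left(-9\right) + 15 \left(\frac{7}{8} + \frac{1}{4} \cdot 6 \cdot 4\right) = 0 \left(-9\right) + 15 \left(\frac{7}{8} + 6\right) = 0 + 15 \cdot \frac{55}{8} = 0 + \frac{825}{8} = \frac{825}{8}$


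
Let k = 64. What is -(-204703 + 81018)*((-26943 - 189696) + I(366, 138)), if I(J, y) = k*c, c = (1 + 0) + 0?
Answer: -26787078875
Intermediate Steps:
c = 1 (c = 1 + 0 = 1)
I(J, y) = 64 (I(J, y) = 64*1 = 64)
-(-204703 + 81018)*((-26943 - 189696) + I(366, 138)) = -(-204703 + 81018)*((-26943 - 189696) + 64) = -(-123685)*(-216639 + 64) = -(-123685)*(-216575) = -1*26787078875 = -26787078875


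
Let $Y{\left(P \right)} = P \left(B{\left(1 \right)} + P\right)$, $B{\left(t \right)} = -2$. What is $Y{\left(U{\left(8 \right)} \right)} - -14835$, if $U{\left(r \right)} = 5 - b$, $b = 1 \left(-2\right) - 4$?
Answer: $14934$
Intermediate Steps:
$b = -6$ ($b = -2 - 4 = -6$)
$U{\left(r \right)} = 11$ ($U{\left(r \right)} = 5 - -6 = 5 + 6 = 11$)
$Y{\left(P \right)} = P \left(-2 + P\right)$
$Y{\left(U{\left(8 \right)} \right)} - -14835 = 11 \left(-2 + 11\right) - -14835 = 11 \cdot 9 + 14835 = 99 + 14835 = 14934$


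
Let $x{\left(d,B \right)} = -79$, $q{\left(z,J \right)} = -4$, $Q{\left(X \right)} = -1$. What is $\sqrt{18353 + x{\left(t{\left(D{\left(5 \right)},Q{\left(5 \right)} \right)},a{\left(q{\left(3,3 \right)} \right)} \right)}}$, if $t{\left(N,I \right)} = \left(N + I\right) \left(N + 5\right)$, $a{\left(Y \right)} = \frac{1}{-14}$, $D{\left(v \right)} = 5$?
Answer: $\sqrt{18274} \approx 135.18$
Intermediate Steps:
$a{\left(Y \right)} = - \frac{1}{14}$
$t{\left(N,I \right)} = \left(5 + N\right) \left(I + N\right)$ ($t{\left(N,I \right)} = \left(I + N\right) \left(5 + N\right) = \left(5 + N\right) \left(I + N\right)$)
$\sqrt{18353 + x{\left(t{\left(D{\left(5 \right)},Q{\left(5 \right)} \right)},a{\left(q{\left(3,3 \right)} \right)} \right)}} = \sqrt{18353 - 79} = \sqrt{18274}$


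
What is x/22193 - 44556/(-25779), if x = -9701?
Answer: 246249743/190704449 ≈ 1.2913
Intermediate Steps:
x/22193 - 44556/(-25779) = -9701/22193 - 44556/(-25779) = -9701*1/22193 - 44556*(-1/25779) = -9701/22193 + 14852/8593 = 246249743/190704449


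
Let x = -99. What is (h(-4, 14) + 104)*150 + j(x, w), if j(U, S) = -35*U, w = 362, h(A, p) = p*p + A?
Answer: 47865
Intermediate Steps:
h(A, p) = A + p² (h(A, p) = p² + A = A + p²)
(h(-4, 14) + 104)*150 + j(x, w) = ((-4 + 14²) + 104)*150 - 35*(-99) = ((-4 + 196) + 104)*150 + 3465 = (192 + 104)*150 + 3465 = 296*150 + 3465 = 44400 + 3465 = 47865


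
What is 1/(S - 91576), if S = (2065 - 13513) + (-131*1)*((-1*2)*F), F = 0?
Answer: -1/103024 ≈ -9.7065e-6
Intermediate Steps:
S = -11448 (S = (2065 - 13513) + (-131*1)*(-1*2*0) = -11448 - (-262)*0 = -11448 - 131*0 = -11448 + 0 = -11448)
1/(S - 91576) = 1/(-11448 - 91576) = 1/(-103024) = -1/103024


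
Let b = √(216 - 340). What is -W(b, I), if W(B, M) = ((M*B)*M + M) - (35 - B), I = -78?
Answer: 113 - 12170*I*√31 ≈ 113.0 - 67760.0*I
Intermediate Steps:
b = 2*I*√31 (b = √(-124) = 2*I*√31 ≈ 11.136*I)
W(B, M) = -35 + B + M + B*M² (W(B, M) = ((B*M)*M + M) + (-35 + B) = (B*M² + M) + (-35 + B) = (M + B*M²) + (-35 + B) = -35 + B + M + B*M²)
-W(b, I) = -(-35 + 2*I*√31 - 78 + (2*I*√31)*(-78)²) = -(-35 + 2*I*√31 - 78 + (2*I*√31)*6084) = -(-35 + 2*I*√31 - 78 + 12168*I*√31) = -(-113 + 12170*I*√31) = 113 - 12170*I*√31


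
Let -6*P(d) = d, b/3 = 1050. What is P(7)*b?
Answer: -3675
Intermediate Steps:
b = 3150 (b = 3*1050 = 3150)
P(d) = -d/6
P(7)*b = -⅙*7*3150 = -7/6*3150 = -3675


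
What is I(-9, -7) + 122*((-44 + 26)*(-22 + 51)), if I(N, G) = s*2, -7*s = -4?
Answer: -445780/7 ≈ -63683.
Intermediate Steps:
s = 4/7 (s = -⅐*(-4) = 4/7 ≈ 0.57143)
I(N, G) = 8/7 (I(N, G) = (4/7)*2 = 8/7)
I(-9, -7) + 122*((-44 + 26)*(-22 + 51)) = 8/7 + 122*((-44 + 26)*(-22 + 51)) = 8/7 + 122*(-18*29) = 8/7 + 122*(-522) = 8/7 - 63684 = -445780/7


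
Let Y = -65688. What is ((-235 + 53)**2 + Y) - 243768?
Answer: -276332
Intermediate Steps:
((-235 + 53)**2 + Y) - 243768 = ((-235 + 53)**2 - 65688) - 243768 = ((-182)**2 - 65688) - 243768 = (33124 - 65688) - 243768 = -32564 - 243768 = -276332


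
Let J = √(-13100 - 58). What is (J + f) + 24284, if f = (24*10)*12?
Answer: 27164 + 3*I*√1462 ≈ 27164.0 + 114.71*I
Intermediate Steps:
f = 2880 (f = 240*12 = 2880)
J = 3*I*√1462 (J = √(-13158) = 3*I*√1462 ≈ 114.71*I)
(J + f) + 24284 = (3*I*√1462 + 2880) + 24284 = (2880 + 3*I*√1462) + 24284 = 27164 + 3*I*√1462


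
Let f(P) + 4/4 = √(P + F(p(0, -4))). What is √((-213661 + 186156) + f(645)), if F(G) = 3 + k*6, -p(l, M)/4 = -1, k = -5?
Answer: √(-27506 + √618) ≈ 165.77*I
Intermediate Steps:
p(l, M) = 4 (p(l, M) = -4*(-1) = 4)
F(G) = -27 (F(G) = 3 - 5*6 = 3 - 30 = -27)
f(P) = -1 + √(-27 + P) (f(P) = -1 + √(P - 27) = -1 + √(-27 + P))
√((-213661 + 186156) + f(645)) = √((-213661 + 186156) + (-1 + √(-27 + 645))) = √(-27505 + (-1 + √618)) = √(-27506 + √618)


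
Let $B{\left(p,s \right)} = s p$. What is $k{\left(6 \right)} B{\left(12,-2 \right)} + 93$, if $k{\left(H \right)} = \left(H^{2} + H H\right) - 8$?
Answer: $-1443$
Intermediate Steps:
$k{\left(H \right)} = -8 + 2 H^{2}$ ($k{\left(H \right)} = \left(H^{2} + H^{2}\right) - 8 = 2 H^{2} - 8 = -8 + 2 H^{2}$)
$B{\left(p,s \right)} = p s$
$k{\left(6 \right)} B{\left(12,-2 \right)} + 93 = \left(-8 + 2 \cdot 6^{2}\right) 12 \left(-2\right) + 93 = \left(-8 + 2 \cdot 36\right) \left(-24\right) + 93 = \left(-8 + 72\right) \left(-24\right) + 93 = 64 \left(-24\right) + 93 = -1536 + 93 = -1443$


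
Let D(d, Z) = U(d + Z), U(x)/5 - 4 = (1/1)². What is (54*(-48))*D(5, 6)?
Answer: -64800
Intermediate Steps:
U(x) = 25 (U(x) = 20 + 5*(1/1)² = 20 + 5*1² = 20 + 5*1 = 20 + 5 = 25)
D(d, Z) = 25
(54*(-48))*D(5, 6) = (54*(-48))*25 = -2592*25 = -64800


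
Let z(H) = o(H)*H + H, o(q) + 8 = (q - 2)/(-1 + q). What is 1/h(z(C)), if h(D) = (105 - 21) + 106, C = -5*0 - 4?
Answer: 1/190 ≈ 0.0052632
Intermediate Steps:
o(q) = -8 + (-2 + q)/(-1 + q) (o(q) = -8 + (q - 2)/(-1 + q) = -8 + (-2 + q)/(-1 + q))
C = -4 (C = 0 - 4 = -4)
z(H) = H + H*(6 - 7*H)/(-1 + H) (z(H) = ((6 - 7*H)/(-1 + H))*H + H = H*(6 - 7*H)/(-1 + H) + H = H + H*(6 - 7*H)/(-1 + H))
h(D) = 190 (h(D) = 84 + 106 = 190)
1/h(z(C)) = 1/190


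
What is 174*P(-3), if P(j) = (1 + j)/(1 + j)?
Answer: 174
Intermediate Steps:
P(j) = 1
174*P(-3) = 174*1 = 174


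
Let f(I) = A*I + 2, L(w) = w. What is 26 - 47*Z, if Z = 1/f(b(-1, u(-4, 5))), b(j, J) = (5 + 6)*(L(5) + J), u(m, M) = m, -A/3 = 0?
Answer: 5/2 ≈ 2.5000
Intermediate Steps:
A = 0 (A = -3*0 = 0)
b(j, J) = 55 + 11*J (b(j, J) = (5 + 6)*(5 + J) = 11*(5 + J) = 55 + 11*J)
f(I) = 2 (f(I) = 0*I + 2 = 0 + 2 = 2)
Z = ½ (Z = 1/2 = ½ ≈ 0.50000)
26 - 47*Z = 26 - 47*½ = 26 - 47/2 = 5/2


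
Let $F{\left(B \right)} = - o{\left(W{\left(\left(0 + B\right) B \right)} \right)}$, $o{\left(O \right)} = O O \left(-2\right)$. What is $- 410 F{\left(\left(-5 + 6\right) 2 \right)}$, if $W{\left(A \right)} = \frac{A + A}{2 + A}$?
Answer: $- \frac{13120}{9} \approx -1457.8$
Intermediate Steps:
$W{\left(A \right)} = \frac{2 A}{2 + A}$
$o{\left(O \right)} = - 2 O^{2}$ ($o{\left(O \right)} = O^{2} \left(-2\right) = - 2 O^{2}$)
$F{\left(B \right)} = \frac{8 B^{4}}{\left(2 + B^{2}\right)^{2}}$ ($F{\left(B \right)} = - \left(-2\right) \left(\frac{2 \left(0 + B\right) B}{2 + \left(0 + B\right) B}\right)^{2} = - \left(-2\right) \left(\frac{2 B B}{2 + B B}\right)^{2} = - \left(-2\right) \left(\frac{2 B^{2}}{2 + B^{2}}\right)^{2} = - \left(-2\right) \frac{4 B^{4}}{\left(2 + B^{2}\right)^{2}} = - \frac{\left(-8\right) B^{4}}{\left(2 + B^{2}\right)^{2}} = \frac{8 B^{4}}{\left(2 + B^{2}\right)^{2}}$)
$- 410 F{\left(\left(-5 + 6\right) 2 \right)} = - 410 \frac{8 \left(\left(-5 + 6\right) 2\right)^{4}}{\left(2 + \left(\left(-5 + 6\right) 2\right)^{2}\right)^{2}} = - 410 \frac{8 \left(1 \cdot 2\right)^{4}}{\left(2 + \left(1 \cdot 2\right)^{2}\right)^{2}} = - 410 \frac{8 \cdot 2^{4}}{\left(2 + 2^{2}\right)^{2}} = - 410 \cdot 8 \cdot 16 \frac{1}{\left(2 + 4\right)^{2}} = - 410 \cdot 8 \cdot 16 \cdot \frac{1}{36} = \left(-410\right) \frac{32}{9} = - \frac{13120}{9}$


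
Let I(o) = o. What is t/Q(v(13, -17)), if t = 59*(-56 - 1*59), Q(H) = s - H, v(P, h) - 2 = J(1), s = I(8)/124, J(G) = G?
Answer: 210335/91 ≈ 2311.4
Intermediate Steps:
s = 2/31 (s = 8/124 = 8*(1/124) = 2/31 ≈ 0.064516)
v(P, h) = 3 (v(P, h) = 2 + 1 = 3)
Q(H) = 2/31 - H
t = -6785 (t = 59*(-56 - 59) = 59*(-115) = -6785)
t/Q(v(13, -17)) = -6785/(2/31 - 1*3) = -6785/(2/31 - 3) = -6785/(-91/31) = -6785*(-31/91) = 210335/91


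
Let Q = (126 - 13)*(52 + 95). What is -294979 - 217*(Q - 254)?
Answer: -3844448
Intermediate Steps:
Q = 16611 (Q = 113*147 = 16611)
-294979 - 217*(Q - 254) = -294979 - 217*(16611 - 254) = -294979 - 217*16357 = -294979 - 3549469 = -3844448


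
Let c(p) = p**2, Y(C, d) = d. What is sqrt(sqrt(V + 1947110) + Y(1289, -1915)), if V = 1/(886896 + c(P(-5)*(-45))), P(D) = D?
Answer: sqrt(-20780010774315 + 34723*sqrt(190155979639262559))/104169 ≈ 22.795*I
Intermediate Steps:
V = 1/937521 (V = 1/(886896 + (-5*(-45))**2) = 1/(886896 + 225**2) = 1/(886896 + 50625) = 1/937521 ≈ 1.0666e-6)
sqrt(sqrt(V + 1947110) + Y(1289, -1915)) = sqrt(sqrt(1/937521 + 1947110) - 1915) = sqrt(sqrt(1825456514311/937521) - 1915) = sqrt(sqrt(190155979639262559)/312507 - 1915) = sqrt(-1915 + sqrt(190155979639262559)/312507)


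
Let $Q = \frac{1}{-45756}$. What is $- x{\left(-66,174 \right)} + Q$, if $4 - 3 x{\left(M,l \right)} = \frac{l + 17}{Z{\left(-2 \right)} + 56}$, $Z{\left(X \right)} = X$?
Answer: $- \frac{63559}{411804} \approx -0.15434$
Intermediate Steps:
$Q = - \frac{1}{45756} \approx -2.1855 \cdot 10^{-5}$
$x{\left(M,l \right)} = \frac{199}{162} - \frac{l}{162}$ ($x{\left(M,l \right)} = \frac{4}{3} - \frac{\left(l + 17\right) \frac{1}{-2 + 56}}{3} = \frac{4}{3} - \frac{\left(17 + l\right) \frac{1}{54}}{3} = \frac{4}{3} - \frac{\frac{17}{54} + \frac{l}{54}}{3} = \frac{4}{3} - \left(\frac{17}{162} + \frac{l}{162}\right) = \frac{199}{162} - \frac{l}{162}$)
$- x{\left(-66,174 \right)} + Q = - (\frac{199}{162} - \frac{29}{27}) - \frac{1}{45756} = \left(-1\right) \frac{25}{162} - \frac{1}{45756} = - \frac{25}{162} - \frac{1}{45756} = - \frac{63559}{411804}$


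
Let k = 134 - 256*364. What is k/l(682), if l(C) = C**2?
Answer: -46525/232562 ≈ -0.20005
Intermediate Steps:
k = -93050 (k = 134 - 93184 = -93050)
k/l(682) = -93050/(682**2) = -93050/465124 = -93050*1/465124 = -46525/232562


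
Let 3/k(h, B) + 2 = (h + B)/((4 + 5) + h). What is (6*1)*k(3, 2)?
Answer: -216/19 ≈ -11.368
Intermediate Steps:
k(h, B) = 3/(-2 + (B + h)/(9 + h)) (k(h, B) = 3/(-2 + (h + B)/((4 + 5) + h)) = 3/(-2 + (B + h)/(9 + h)))
(6*1)*k(3, 2) = (6*1)*(3*(-9 - 1*3)/(18 + 3 - 1*2)) = 6*(3*(-9 - 3)/(18 + 3 - 2)) = 6*(3*(-12)/19) = 6*(3*(1/19)*(-12)) = 6*(-36/19) = -216/19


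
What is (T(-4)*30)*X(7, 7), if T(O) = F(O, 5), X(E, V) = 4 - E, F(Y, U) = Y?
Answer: 360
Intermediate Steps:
T(O) = O
(T(-4)*30)*X(7, 7) = (-4*30)*(4 - 1*7) = -120*(4 - 7) = -120*(-3) = 360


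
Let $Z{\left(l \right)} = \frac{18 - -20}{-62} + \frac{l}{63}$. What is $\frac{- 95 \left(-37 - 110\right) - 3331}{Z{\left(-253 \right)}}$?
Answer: $- \frac{10384101}{4520} \approx -2297.4$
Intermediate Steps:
$Z{\left(l \right)} = - \frac{19}{31} + \frac{l}{63}$ ($Z{\left(l \right)} = \left(18 + 20\right) \left(- \frac{1}{62}\right) + l \frac{1}{63} = 38 \left(- \frac{1}{62}\right) + \frac{l}{63} = - \frac{19}{31} + \frac{l}{63}$)
$\frac{- 95 \left(-37 - 110\right) - 3331}{Z{\left(-253 \right)}} = \frac{- 95 \left(-37 - 110\right) - 3331}{- \frac{19}{31} + \frac{1}{63} \left(-253\right)} = \frac{\left(-95\right) \left(-147\right) - 3331}{- \frac{19}{31} - \frac{253}{63}} = \frac{13965 - 3331}{- \frac{9040}{1953}} = 10634 \left(- \frac{1953}{9040}\right) = - \frac{10384101}{4520}$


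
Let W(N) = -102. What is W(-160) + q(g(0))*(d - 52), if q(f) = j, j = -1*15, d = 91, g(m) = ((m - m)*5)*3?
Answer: -687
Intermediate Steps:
g(m) = 0 (g(m) = (0*5)*3 = 0*3 = 0)
j = -15
q(f) = -15
W(-160) + q(g(0))*(d - 52) = -102 - 15*(91 - 52) = -102 - 15*39 = -102 - 585 = -687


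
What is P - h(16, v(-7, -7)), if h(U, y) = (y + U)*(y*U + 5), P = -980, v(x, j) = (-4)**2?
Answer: -9332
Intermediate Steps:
v(x, j) = 16
h(U, y) = (5 + U*y)*(U + y) (h(U, y) = (U + y)*(U*y + 5) = (U + y)*(5 + U*y) = (5 + U*y)*(U + y))
P - h(16, v(-7, -7)) = -980 - (5*16 + 5*16 + 16*16**2 + 16*16**2) = -980 - (80 + 80 + 16*256 + 16*256) = -980 - (80 + 80 + 4096 + 4096) = -980 - 1*8352 = -980 - 8352 = -9332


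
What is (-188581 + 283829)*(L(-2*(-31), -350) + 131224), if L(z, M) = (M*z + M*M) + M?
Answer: 22066485152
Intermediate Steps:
L(z, M) = M + M**2 + M*z (L(z, M) = (M*z + M**2) + M = (M**2 + M*z) + M = M + M**2 + M*z)
(-188581 + 283829)*(L(-2*(-31), -350) + 131224) = (-188581 + 283829)*(-350*(1 - 350 - 2*(-31)) + 131224) = 95248*(-350*(1 - 350 + 62) + 131224) = 95248*(-350*(-287) + 131224) = 95248*(100450 + 131224) = 95248*231674 = 22066485152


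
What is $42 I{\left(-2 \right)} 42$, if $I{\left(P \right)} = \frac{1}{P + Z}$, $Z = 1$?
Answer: $-1764$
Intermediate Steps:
$I{\left(P \right)} = \frac{1}{1 + P}$ ($I{\left(P \right)} = \frac{1}{P + 1} = \frac{1}{1 + P}$)
$42 I{\left(-2 \right)} 42 = \frac{42}{1 - 2} \cdot 42 = \frac{42}{-1} \cdot 42 = 42 \left(-1\right) 42 = \left(-42\right) 42 = -1764$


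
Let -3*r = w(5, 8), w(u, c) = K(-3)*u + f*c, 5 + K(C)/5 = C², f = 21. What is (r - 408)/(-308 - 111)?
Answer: 1492/1257 ≈ 1.1870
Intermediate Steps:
K(C) = -25 + 5*C²
w(u, c) = 20*u + 21*c (w(u, c) = (-25 + 5*(-3)²)*u + 21*c = (-25 + 5*9)*u + 21*c = (-25 + 45)*u + 21*c = 20*u + 21*c)
r = -268/3 (r = -(20*5 + 21*8)/3 = -(100 + 168)/3 = -⅓*268 = -268/3 ≈ -89.333)
(r - 408)/(-308 - 111) = (-268/3 - 408)/(-308 - 111) = -1492/3/(-419) = -1492/3*(-1/419) = 1492/1257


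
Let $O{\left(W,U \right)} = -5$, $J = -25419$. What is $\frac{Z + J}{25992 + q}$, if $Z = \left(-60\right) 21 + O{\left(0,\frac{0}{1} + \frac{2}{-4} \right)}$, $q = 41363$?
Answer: $- \frac{26684}{67355} \approx -0.39617$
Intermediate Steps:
$Z = -1265$ ($Z = \left(-60\right) 21 - 5 = -1260 - 5 = -1265$)
$\frac{Z + J}{25992 + q} = \frac{-1265 - 25419}{25992 + 41363} = - \frac{26684}{67355}$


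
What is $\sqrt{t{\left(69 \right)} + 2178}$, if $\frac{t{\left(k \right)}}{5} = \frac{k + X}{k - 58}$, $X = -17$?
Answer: $\frac{\sqrt{266398}}{11} \approx 46.922$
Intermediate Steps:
$t{\left(k \right)} = \frac{5 \left(-17 + k\right)}{-58 + k}$ ($t{\left(k \right)} = 5 \frac{k - 17}{k - 58} = 5 \frac{-17 + k}{-58 + k} = \frac{5 \left(-17 + k\right)}{-58 + k}$)
$\sqrt{t{\left(69 \right)} + 2178} = \sqrt{\frac{5 \left(-17 + 69\right)}{-58 + 69} + 2178} = \sqrt{5 \cdot \frac{1}{11} \cdot 52 + 2178} = \sqrt{\frac{260}{11} + 2178} = \sqrt{\frac{24218}{11}} = \frac{\sqrt{266398}}{11}$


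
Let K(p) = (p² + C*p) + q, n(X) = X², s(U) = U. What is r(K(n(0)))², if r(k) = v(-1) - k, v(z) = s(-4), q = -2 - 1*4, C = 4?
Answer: 4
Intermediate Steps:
q = -6 (q = -2 - 4 = -6)
v(z) = -4
K(p) = -6 + p² + 4*p (K(p) = (p² + 4*p) - 6 = -6 + p² + 4*p)
r(k) = -4 - k
r(K(n(0)))² = (-4 - (-6 + (0²)² + 4*0²))² = (-4 - (-6 + 0² + 4*0))² = (-4 - (-6 + 0 + 0))² = (-4 - 1*(-6))² = (-4 + 6)² = 2² = 4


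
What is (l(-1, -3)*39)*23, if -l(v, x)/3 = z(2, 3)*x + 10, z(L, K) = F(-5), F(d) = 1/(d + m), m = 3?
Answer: -61893/2 ≈ -30947.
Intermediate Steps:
F(d) = 1/(3 + d) (F(d) = 1/(d + 3) = 1/(3 + d))
z(L, K) = -1/2 (z(L, K) = 1/(3 - 5) = 1/(-2) = -1/2)
l(v, x) = -30 + 3*x/2 (l(v, x) = -3*(-x/2 + 10) = -3*(10 - x/2) = -30 + 3*x/2)
(l(-1, -3)*39)*23 = ((-30 + (3/2)*(-3))*39)*23 = ((-30 - 9/2)*39)*23 = -69/2*39*23 = -2691/2*23 = -61893/2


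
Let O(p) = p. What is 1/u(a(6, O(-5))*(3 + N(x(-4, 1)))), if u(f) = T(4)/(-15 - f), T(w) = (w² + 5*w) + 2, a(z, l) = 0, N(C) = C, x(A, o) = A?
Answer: -15/38 ≈ -0.39474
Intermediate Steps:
T(w) = 2 + w² + 5*w
u(f) = 38/(-15 - f) (u(f) = (2 + 4² + 5*4)/(-15 - f) = (2 + 16 + 20)/(-15 - f) = 38/(-15 - f))
1/u(a(6, O(-5))*(3 + N(x(-4, 1)))) = 1/(-38/(15 + 0*(3 - 4))) = 1/(-38/(15 + 0*(-1))) = 1/(-38/(15 + 0)) = 1/(-38/15) = -15/38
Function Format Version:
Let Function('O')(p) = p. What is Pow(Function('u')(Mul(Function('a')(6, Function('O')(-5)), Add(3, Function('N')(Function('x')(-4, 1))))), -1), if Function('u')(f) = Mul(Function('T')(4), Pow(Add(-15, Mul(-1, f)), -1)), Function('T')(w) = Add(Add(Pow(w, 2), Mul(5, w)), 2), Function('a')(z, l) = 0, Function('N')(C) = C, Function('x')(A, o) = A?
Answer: Rational(-15, 38) ≈ -0.39474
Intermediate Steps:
Function('T')(w) = Add(2, Pow(w, 2), Mul(5, w))
Function('u')(f) = Mul(38, Pow(Add(-15, Mul(-1, f)), -1)) (Function('u')(f) = Mul(Add(2, Pow(4, 2), Mul(5, 4)), Pow(Add(-15, Mul(-1, f)), -1)) = Mul(Add(2, 16, 20), Pow(Add(-15, Mul(-1, f)), -1)) = Mul(38, Pow(Add(-15, Mul(-1, f)), -1)))
Pow(Function('u')(Mul(Function('a')(6, Function('O')(-5)), Add(3, Function('N')(Function('x')(-4, 1))))), -1) = Pow(Mul(-38, Pow(Add(15, Mul(0, Add(3, -4))), -1)), -1) = Pow(Mul(-38, Pow(Add(15, Mul(0, -1)), -1)), -1) = Pow(Mul(-38, Pow(Add(15, 0), -1)), -1) = Pow(Mul(-38, Pow(15, -1)), -1) = Pow(Mul(-38, Rational(1, 15)), -1) = Pow(Rational(-38, 15), -1) = Rational(-15, 38)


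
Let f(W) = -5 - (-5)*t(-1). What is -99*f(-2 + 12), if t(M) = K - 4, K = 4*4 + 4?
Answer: -7425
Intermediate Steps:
K = 20 (K = 16 + 4 = 20)
t(M) = 16 (t(M) = 20 - 4 = 16)
f(W) = 75 (f(W) = -5 - (-5)*16 = -5 - 1*(-80) = -5 + 80 = 75)
-99*f(-2 + 12) = -99*75 = -7425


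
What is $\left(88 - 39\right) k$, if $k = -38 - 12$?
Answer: $-2450$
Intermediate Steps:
$k = -50$
$\left(88 - 39\right) k = \left(88 - 39\right) \left(-50\right) = 49 \left(-50\right) = -2450$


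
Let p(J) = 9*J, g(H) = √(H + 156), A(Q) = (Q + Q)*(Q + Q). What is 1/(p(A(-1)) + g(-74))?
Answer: 18/607 - √82/1214 ≈ 0.022195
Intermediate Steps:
A(Q) = 4*Q² (A(Q) = (2*Q)*(2*Q) = 4*Q²)
g(H) = √(156 + H)
1/(p(A(-1)) + g(-74)) = 1/(9*(4*(-1)²) + √(156 - 74)) = 1/(9*(4*1) + √82) = 1/(9*4 + √82) = 1/(36 + √82)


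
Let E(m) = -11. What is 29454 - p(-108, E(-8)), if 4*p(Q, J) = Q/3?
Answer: 29463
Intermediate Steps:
p(Q, J) = Q/12 (p(Q, J) = (Q/3)/4 = Q/12)
29454 - p(-108, E(-8)) = 29454 - (-108)/12 = 29454 - 1*(-9) = 29454 + 9 = 29463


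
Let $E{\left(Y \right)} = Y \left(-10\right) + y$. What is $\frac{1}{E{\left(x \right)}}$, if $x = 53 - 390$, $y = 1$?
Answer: $\frac{1}{3371} \approx 0.00029665$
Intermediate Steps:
$x = -337$ ($x = 53 - 390 = -337$)
$E{\left(Y \right)} = 1 - 10 Y$ ($E{\left(Y \right)} = Y \left(-10\right) + 1 = - 10 Y + 1 = 1 - 10 Y$)
$\frac{1}{E{\left(x \right)}} = \frac{1}{1 - -3370} = \frac{1}{1 + 3370} = \frac{1}{3371}$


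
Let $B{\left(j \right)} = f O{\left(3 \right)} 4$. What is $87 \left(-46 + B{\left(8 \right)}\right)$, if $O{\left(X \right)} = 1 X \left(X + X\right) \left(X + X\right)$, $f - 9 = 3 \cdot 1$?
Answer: $447006$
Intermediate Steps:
$f = 12$ ($f = 9 + 3 \cdot 1 = 9 + 3 = 12$)
$O{\left(X \right)} = 4 X^{3}$ ($O{\left(X \right)} = X 2 X 2 X = X 4 X^{2} = 4 X^{3}$)
$B{\left(j \right)} = 5184$ ($B{\left(j \right)} = 12 \cdot 4 \cdot 3^{3} \cdot 4 = 12 \cdot 4 \cdot 27 \cdot 4 = 12 \cdot 108 \cdot 4 = 1296 \cdot 4 = 5184$)
$87 \left(-46 + B{\left(8 \right)}\right) = 87 \left(-46 + 5184\right) = 87 \cdot 5138 = 447006$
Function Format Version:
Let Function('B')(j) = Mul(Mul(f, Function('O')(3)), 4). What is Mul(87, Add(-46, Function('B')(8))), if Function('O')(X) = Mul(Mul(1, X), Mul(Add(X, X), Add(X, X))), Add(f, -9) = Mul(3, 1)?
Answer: 447006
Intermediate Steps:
f = 12 (f = Add(9, Mul(3, 1)) = Add(9, 3) = 12)
Function('O')(X) = Mul(4, Pow(X, 3)) (Function('O')(X) = Mul(X, Mul(Mul(2, X), Mul(2, X))) = Mul(X, Mul(4, Pow(X, 2))) = Mul(4, Pow(X, 3)))
Function('B')(j) = 5184 (Function('B')(j) = Mul(Mul(12, Mul(4, Pow(3, 3))), 4) = Mul(Mul(12, Mul(4, 27)), 4) = Mul(Mul(12, 108), 4) = Mul(1296, 4) = 5184)
Mul(87, Add(-46, Function('B')(8))) = Mul(87, Add(-46, 5184)) = Mul(87, 5138) = 447006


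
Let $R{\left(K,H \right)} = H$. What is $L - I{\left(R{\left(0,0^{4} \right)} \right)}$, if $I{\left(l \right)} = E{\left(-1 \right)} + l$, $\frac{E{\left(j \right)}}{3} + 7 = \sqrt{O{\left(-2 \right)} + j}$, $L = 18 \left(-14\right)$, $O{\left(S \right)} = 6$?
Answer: $-231 - 3 \sqrt{5} \approx -237.71$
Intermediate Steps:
$L = -252$
$E{\left(j \right)} = -21 + 3 \sqrt{6 + j}$
$I{\left(l \right)} = -21 + l + 3 \sqrt{5}$ ($I{\left(l \right)} = \left(-21 + 3 \sqrt{6 - 1}\right) + l = \left(-21 + 3 \sqrt{5}\right) + l = -21 + l + 3 \sqrt{5}$)
$L - I{\left(R{\left(0,0^{4} \right)} \right)} = -252 - \left(-21 + 0^{4} + 3 \sqrt{5}\right) = -252 - \left(-21 + 0 + 3 \sqrt{5}\right) = -252 - \left(-21 + 3 \sqrt{5}\right) = -252 + \left(21 - 3 \sqrt{5}\right) = -231 - 3 \sqrt{5}$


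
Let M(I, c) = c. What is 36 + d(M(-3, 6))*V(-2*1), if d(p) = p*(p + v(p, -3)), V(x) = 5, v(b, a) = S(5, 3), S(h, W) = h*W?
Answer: 666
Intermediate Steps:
S(h, W) = W*h
v(b, a) = 15 (v(b, a) = 3*5 = 15)
d(p) = p*(15 + p) (d(p) = p*(p + 15) = p*(15 + p))
36 + d(M(-3, 6))*V(-2*1) = 36 + (6*(15 + 6))*5 = 36 + (6*21)*5 = 36 + 126*5 = 36 + 630 = 666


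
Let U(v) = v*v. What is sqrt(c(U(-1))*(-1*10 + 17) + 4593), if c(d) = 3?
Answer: sqrt(4614) ≈ 67.926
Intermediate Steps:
U(v) = v**2
sqrt(c(U(-1))*(-1*10 + 17) + 4593) = sqrt(3*(-1*10 + 17) + 4593) = sqrt(3*(-10 + 17) + 4593) = sqrt(3*7 + 4593) = sqrt(21 + 4593) = sqrt(4614)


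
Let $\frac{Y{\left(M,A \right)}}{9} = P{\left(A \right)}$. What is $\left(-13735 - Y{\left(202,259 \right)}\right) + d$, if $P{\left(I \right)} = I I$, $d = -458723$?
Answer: $-1076187$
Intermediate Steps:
$P{\left(I \right)} = I^{2}$
$Y{\left(M,A \right)} = 9 A^{2}$
$\left(-13735 - Y{\left(202,259 \right)}\right) + d = \left(-13735 - 9 \cdot 259^{2}\right) - 458723 = \left(-13735 - 9 \cdot 67081\right) - 458723 = \left(-13735 - 603729\right) - 458723 = -617464 - 458723 = -1076187$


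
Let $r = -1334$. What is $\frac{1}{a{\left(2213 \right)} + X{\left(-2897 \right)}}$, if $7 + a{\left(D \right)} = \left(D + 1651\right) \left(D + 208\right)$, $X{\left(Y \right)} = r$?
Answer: $\frac{1}{9353403} \approx 1.0691 \cdot 10^{-7}$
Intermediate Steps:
$X{\left(Y \right)} = -1334$
$a{\left(D \right)} = -7 + \left(208 + D\right) \left(1651 + D\right)$ ($a{\left(D \right)} = -7 + \left(D + 1651\right) \left(D + 208\right) = -7 + \left(1651 + D\right) \left(208 + D\right) = -7 + \left(208 + D\right) \left(1651 + D\right)$)
$\frac{1}{a{\left(2213 \right)} + X{\left(-2897 \right)}} = \frac{1}{\left(343401 + 2213^{2} + 1859 \cdot 2213\right) - 1334} = \frac{1}{\left(343401 + 4897369 + 4113967\right) - 1334} = \frac{1}{9354737 - 1334} = \frac{1}{9353403}$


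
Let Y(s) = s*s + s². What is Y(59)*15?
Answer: 104430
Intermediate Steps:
Y(s) = 2*s² (Y(s) = s² + s² = 2*s²)
Y(59)*15 = (2*59²)*15 = (2*3481)*15 = 6962*15 = 104430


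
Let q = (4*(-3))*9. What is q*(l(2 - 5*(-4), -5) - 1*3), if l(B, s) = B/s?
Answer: 3996/5 ≈ 799.20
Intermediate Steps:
q = -108 (q = -12*9 = -108)
q*(l(2 - 5*(-4), -5) - 1*3) = -108*((2 - 5*(-4))/(-5) - 1*3) = -108*((2 + 20)*(-1/5) - 3) = -108*(22*(-1/5) - 3) = -108*(-22/5 - 3) = -108*(-37/5) = 3996/5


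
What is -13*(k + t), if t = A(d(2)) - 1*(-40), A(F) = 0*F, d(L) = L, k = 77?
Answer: -1521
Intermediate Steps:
A(F) = 0
t = 40 (t = 0 - 1*(-40) = 0 + 40 = 40)
-13*(k + t) = -13*(77 + 40) = -13*117 = -1521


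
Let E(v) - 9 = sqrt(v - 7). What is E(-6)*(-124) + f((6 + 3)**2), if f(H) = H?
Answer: -1035 - 124*I*sqrt(13) ≈ -1035.0 - 447.09*I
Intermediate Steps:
E(v) = 9 + sqrt(-7 + v) (E(v) = 9 + sqrt(v - 7) = 9 + sqrt(-7 + v))
E(-6)*(-124) + f((6 + 3)**2) = (9 + sqrt(-7 - 6))*(-124) + (6 + 3)**2 = (9 + sqrt(-13))*(-124) + 9**2 = (9 + I*sqrt(13))*(-124) + 81 = (-1116 - 124*I*sqrt(13)) + 81 = -1035 - 124*I*sqrt(13)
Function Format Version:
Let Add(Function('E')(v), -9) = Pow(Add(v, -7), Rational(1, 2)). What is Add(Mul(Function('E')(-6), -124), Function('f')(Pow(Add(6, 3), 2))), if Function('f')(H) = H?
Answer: Add(-1035, Mul(-124, I, Pow(13, Rational(1, 2)))) ≈ Add(-1035.0, Mul(-447.09, I))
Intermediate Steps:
Function('E')(v) = Add(9, Pow(Add(-7, v), Rational(1, 2))) (Function('E')(v) = Add(9, Pow(Add(v, -7), Rational(1, 2))) = Add(9, Pow(Add(-7, v), Rational(1, 2))))
Add(Mul(Function('E')(-6), -124), Function('f')(Pow(Add(6, 3), 2))) = Add(Mul(Add(9, Pow(Add(-7, -6), Rational(1, 2))), -124), Pow(Add(6, 3), 2)) = Add(Mul(Add(9, Pow(-13, Rational(1, 2))), -124), Pow(9, 2)) = Add(Mul(Add(9, Mul(I, Pow(13, Rational(1, 2)))), -124), 81) = Add(Add(-1116, Mul(-124, I, Pow(13, Rational(1, 2)))), 81) = Add(-1035, Mul(-124, I, Pow(13, Rational(1, 2))))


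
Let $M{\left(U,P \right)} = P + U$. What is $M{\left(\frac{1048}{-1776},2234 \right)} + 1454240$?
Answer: $\frac{323337097}{222} \approx 1.4565 \cdot 10^{6}$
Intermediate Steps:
$M{\left(\frac{1048}{-1776},2234 \right)} + 1454240 = \left(2234 + \frac{1048}{-1776}\right) + 1454240 = \left(2234 + 1048 \left(- \frac{1}{1776}\right)\right) + 1454240 = \left(2234 - \frac{131}{222}\right) + 1454240 = \frac{495817}{222} + 1454240 = \frac{323337097}{222}$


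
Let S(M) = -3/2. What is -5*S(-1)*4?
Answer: 30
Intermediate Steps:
S(M) = -3/2 (S(M) = -3*1/2 = -3/2)
-5*S(-1)*4 = -5*(-3/2)*4 = (15/2)*4 = 30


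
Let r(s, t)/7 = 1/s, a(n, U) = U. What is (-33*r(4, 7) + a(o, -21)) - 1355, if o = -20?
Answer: -5735/4 ≈ -1433.8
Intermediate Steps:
r(s, t) = 7/s
(-33*r(4, 7) + a(o, -21)) - 1355 = (-231/4 - 21) - 1355 = -315/4 - 1355 = -5735/4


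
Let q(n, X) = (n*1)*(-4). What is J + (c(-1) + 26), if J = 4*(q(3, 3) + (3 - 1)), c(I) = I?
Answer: -15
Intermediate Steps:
q(n, X) = -4*n (q(n, X) = n*(-4) = -4*n)
J = -40 (J = 4*(-4*3 + (3 - 1)) = 4*(-12 + 2) = 4*(-10) = -40)
J + (c(-1) + 26) = -40 + (-1 + 26) = -40 + 25 = -15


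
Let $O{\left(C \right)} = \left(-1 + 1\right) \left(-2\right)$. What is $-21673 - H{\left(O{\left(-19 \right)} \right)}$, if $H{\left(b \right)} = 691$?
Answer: $-22364$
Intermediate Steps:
$O{\left(C \right)} = 0$ ($O{\left(C \right)} = 0 \left(-2\right) = 0$)
$-21673 - H{\left(O{\left(-19 \right)} \right)} = -21673 - 691 = -22364$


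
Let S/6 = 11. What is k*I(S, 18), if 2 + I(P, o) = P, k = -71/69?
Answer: -4544/69 ≈ -65.855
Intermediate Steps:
S = 66 (S = 6*11 = 66)
k = -71/69 (k = -71*1/69 = -71/69 ≈ -1.0290)
I(P, o) = -2 + P
k*I(S, 18) = -71*(-2 + 66)/69 = -71/69*64 = -4544/69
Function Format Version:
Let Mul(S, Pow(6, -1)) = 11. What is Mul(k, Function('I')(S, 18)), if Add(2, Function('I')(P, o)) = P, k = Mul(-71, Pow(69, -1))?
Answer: Rational(-4544, 69) ≈ -65.855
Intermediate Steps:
S = 66 (S = Mul(6, 11) = 66)
k = Rational(-71, 69) (k = Mul(-71, Rational(1, 69)) = Rational(-71, 69) ≈ -1.0290)
Function('I')(P, o) = Add(-2, P)
Mul(k, Function('I')(S, 18)) = Mul(Rational(-71, 69), Add(-2, 66)) = Mul(Rational(-71, 69), 64) = Rational(-4544, 69)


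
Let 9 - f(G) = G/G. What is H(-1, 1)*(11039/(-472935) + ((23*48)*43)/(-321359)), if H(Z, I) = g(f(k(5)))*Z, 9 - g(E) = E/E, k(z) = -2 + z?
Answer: 207989218568/151981918665 ≈ 1.3685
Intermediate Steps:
f(G) = 8 (f(G) = 9 - G/G = 9 - 1*1 = 9 - 1 = 8)
g(E) = 8 (g(E) = 9 - E/E = 9 - 1*1 = 9 - 1 = 8)
H(Z, I) = 8*Z
H(-1, 1)*(11039/(-472935) + ((23*48)*43)/(-321359)) = (8*(-1))*(11039/(-472935) + ((23*48)*43)/(-321359)) = -8*(11039*(-1/472935) + (1104*43)*(-1/321359)) = -8*(-11039/472935 + 47472*(-1/321359)) = -8*(-11039/472935 - 47472/321359) = -8*(-25998652321/151981918665) = 207989218568/151981918665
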